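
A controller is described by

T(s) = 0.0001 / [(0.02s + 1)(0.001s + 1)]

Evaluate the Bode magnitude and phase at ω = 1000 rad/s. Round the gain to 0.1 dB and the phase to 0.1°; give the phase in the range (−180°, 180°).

At ω = 1000 rad/s:
pole (1 + j1000·0.02) = 1 + j20 → |·| ≈ 20.025, ∠ ≈ 87.14°
pole (1 + j1000·0.001) = 1 + j1 → |·| ≈ 1.4142, ∠ ≈ 45.00°
|T| = 0.0001 · 1 / (20.025 · 1.4142) ≈ 3.5312e-06
Gain = 20 log₁₀(3.5312e-06) ≈ -109.04 dB
∠T = (0°) − (87.14° + 45.00°) = -132.14°

-109.0 dB, -132.1°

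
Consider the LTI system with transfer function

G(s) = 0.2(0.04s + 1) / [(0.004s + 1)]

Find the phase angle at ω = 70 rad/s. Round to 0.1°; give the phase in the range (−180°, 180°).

At ω = 70 rad/s:
zero (1 + j70·0.04) = 1 + j2.8 → |·| ≈ 2.9732, ∠ ≈ 70.35°
pole (1 + j70·0.004) = 1 + j0.28 → |·| ≈ 1.0385, ∠ ≈ 15.64°
∠G = (70.35°) − (15.64°) = 54.71°

54.7°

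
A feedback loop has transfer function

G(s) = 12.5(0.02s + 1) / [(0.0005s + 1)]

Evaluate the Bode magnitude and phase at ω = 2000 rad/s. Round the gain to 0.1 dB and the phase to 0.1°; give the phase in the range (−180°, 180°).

At ω = 2000 rad/s:
zero (1 + j2000·0.02) = 1 + j40 → |·| ≈ 40.012, ∠ ≈ 88.57°
pole (1 + j2000·0.0005) = 1 + j1 → |·| ≈ 1.4142, ∠ ≈ 45.00°
|G| = 12.5 · 40.012 / (1.4142) ≈ 353.66
Gain = 20 log₁₀(353.66) ≈ 50.97 dB
∠G = (88.57°) − (45.00°) = 43.57°

51.0 dB, 43.6°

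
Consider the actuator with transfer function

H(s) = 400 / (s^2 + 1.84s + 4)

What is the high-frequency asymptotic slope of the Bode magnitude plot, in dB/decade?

-40 dB/decade

Each pole contributes −20 dB/decade at high frequency; each zero contributes +20 dB/decade.
Net: 0 zero(s) − 2 pole(s) → -40 dB/decade.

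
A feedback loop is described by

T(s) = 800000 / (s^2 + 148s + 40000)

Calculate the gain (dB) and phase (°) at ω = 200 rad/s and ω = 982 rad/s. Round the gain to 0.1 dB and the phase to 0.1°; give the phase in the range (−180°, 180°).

At s = jω = j200:
quadratic: (j200)² + 148·j200 + 40000 = 0 + j29600 → |·| ≈ 29600, ∠ ≈ 90.00°
|T| = 800000 / 29600 ≈ 27.027
Gain = 20 log₁₀(27.027) ≈ 28.64 dB
∠T = 0.00° − 90.00° = -90.00°

At s = jω = j982:
quadratic: (j982)² + 148·j982 + 40000 = -924324 + j145336 → |·| ≈ 9.3568e+05, ∠ ≈ 171.06°
|T| = 800000 / 9.3568e+05 ≈ 0.85499
Gain = 20 log₁₀(0.85499) ≈ -1.36 dB
∠T = 0.00° − 171.06° = -171.06°

ω = 200: 28.6 dB, -90.0°; ω = 982: -1.4 dB, -171.1°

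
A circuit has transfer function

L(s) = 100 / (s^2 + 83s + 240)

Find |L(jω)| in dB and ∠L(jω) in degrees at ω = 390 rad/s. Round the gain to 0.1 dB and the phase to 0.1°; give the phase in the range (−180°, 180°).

Substitute s = j390:
Numerator: 100 = 100 + j0
Denominator: (j390)^2 + 83(j390) + 240 = -151860 + j32370
|N| = √(100² + 0²) ≈ 100, ∠N ≈ 0.00°
|D| = √(151860² + 32370²) ≈ 1.5527e+05, ∠D ≈ 167.97°
|L| = 100 / 1.5527e+05 ≈ 0.00064404
Gain = 20 log₁₀(0.00064404) ≈ -63.82 dB
∠L = 0.00° − 167.97° = -167.97°

-63.8 dB, -168.0°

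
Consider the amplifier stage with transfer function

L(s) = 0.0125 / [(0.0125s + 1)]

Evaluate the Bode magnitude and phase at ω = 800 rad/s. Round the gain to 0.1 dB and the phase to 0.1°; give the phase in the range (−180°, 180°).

-58.1 dB, -84.3°

At ω = 800 rad/s:
pole (1 + j800·0.0125) = 1 + j10 → |·| ≈ 10.05, ∠ ≈ 84.29°
|L| = 0.0125 · 1 / (10.05) ≈ 0.0012438
Gain = 20 log₁₀(0.0012438) ≈ -58.10 dB
∠L = (0°) − (84.29°) = -84.29°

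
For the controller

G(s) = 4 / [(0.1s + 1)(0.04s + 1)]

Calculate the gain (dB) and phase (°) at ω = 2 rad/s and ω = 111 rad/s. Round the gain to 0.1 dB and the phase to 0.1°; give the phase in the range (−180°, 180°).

ω = 2: 11.8 dB, -15.9°; ω = 111: -22.1 dB, -162.2°

At ω = 2 rad/s:
pole (1 + j2·0.1) = 1 + j0.2 → |·| ≈ 1.0198, ∠ ≈ 11.31°
pole (1 + j2·0.04) = 1 + j0.08 → |·| ≈ 1.0032, ∠ ≈ 4.57°
|G| = 4 · 1 / (1.0198 · 1.0032) ≈ 3.9098
Gain = 20 log₁₀(3.9098) ≈ 11.84 dB
∠G = (0°) − (11.31° + 4.57°) = -15.88°

At ω = 111 rad/s:
pole (1 + j111·0.1) = 1 + j11.1 → |·| ≈ 11.145, ∠ ≈ 84.85°
pole (1 + j111·0.04) = 1 + j4.44 → |·| ≈ 4.5512, ∠ ≈ 77.31°
|G| = 4 · 1 / (11.145 · 4.5512) ≈ 0.078859
Gain = 20 log₁₀(0.078859) ≈ -22.06 dB
∠G = (0°) − (84.85° + 77.31°) = -162.16°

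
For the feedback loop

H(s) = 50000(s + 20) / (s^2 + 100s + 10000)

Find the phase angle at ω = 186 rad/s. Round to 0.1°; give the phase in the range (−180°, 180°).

At s = jω = j186:
zero (s+20): 20 + j186 → |·| = √(20²+186²) = √34996 ≈ 187.07, ∠ = arctan(186/20) ≈ 83.86°
quadratic: (j186)² + 100·j186 + 10000 = -24596 + j18600 → |·| ≈ 30837, ∠ ≈ 142.90°
∠H = 83.86° − 142.90° = -59.04°

-59.0°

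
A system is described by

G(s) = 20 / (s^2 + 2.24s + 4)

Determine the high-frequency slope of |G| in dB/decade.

-40 dB/decade

Each pole contributes −20 dB/decade at high frequency; each zero contributes +20 dB/decade.
Net: 0 zero(s) − 2 pole(s) → -40 dB/decade.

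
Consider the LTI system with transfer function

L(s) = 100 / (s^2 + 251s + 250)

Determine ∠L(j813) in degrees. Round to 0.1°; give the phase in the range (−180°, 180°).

Substitute s = j813:
Numerator: 100 = 100 + j0
Denominator: (j813)^2 + 251(j813) + 250 = -660719 + j204063
|N| = √(100² + 0²) ≈ 100, ∠N ≈ 0.00°
|D| = √(660719² + 204063²) ≈ 6.9151e+05, ∠D ≈ 162.84°
∠L = 0.00° − 162.84° = -162.84°

-162.8°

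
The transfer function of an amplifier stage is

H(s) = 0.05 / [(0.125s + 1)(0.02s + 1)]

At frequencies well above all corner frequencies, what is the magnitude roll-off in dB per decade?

-40 dB/decade

Each pole contributes −20 dB/decade at high frequency; each zero contributes +20 dB/decade.
Net: 0 zero(s) − 2 pole(s) → -40 dB/decade.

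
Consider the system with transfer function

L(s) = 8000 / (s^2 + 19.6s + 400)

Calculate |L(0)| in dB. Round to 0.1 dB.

L(0) = 8000 / 400 = 20
20 log₁₀(20) ≈ 26.02 dB

26.0 dB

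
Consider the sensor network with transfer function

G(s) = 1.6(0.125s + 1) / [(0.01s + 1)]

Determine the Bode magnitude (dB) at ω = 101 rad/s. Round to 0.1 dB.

At ω = 101 rad/s:
zero (1 + j101·0.125) = 1 + j12.625 → |·| ≈ 12.665, ∠ ≈ 85.47°
pole (1 + j101·0.01) = 1 + j1.01 → |·| ≈ 1.4213, ∠ ≈ 45.29°
|G| = 1.6 · 12.665 / (1.4213) ≈ 14.257
Gain = 20 log₁₀(14.257) ≈ 23.08 dB

23.1 dB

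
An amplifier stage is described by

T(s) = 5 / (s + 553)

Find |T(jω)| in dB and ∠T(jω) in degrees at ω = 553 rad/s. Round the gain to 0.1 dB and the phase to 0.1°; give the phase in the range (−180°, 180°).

-43.9 dB, -45.0°

At s = jω = j553:
pole (s+553): 553 + j553 → |·| = √(553²+553²) = √611618 ≈ 782.06, ∠ = arctan(553/553) ≈ 45.00°
|T| = 5 / 782.06 ≈ 0.0063934
Gain = 20 log₁₀(0.0063934) ≈ -43.89 dB
∠T = 0.00° − 45.00° = -45.00°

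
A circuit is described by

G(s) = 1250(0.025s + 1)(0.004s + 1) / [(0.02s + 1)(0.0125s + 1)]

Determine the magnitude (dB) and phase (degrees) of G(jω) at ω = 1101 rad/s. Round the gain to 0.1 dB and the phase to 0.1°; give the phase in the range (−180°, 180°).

54.2 dB, -8.1°

At ω = 1101 rad/s:
zero (1 + j1101·0.025) = 1 + j27.525 → |·| ≈ 27.543, ∠ ≈ 87.92°
zero (1 + j1101·0.004) = 1 + j4.404 → |·| ≈ 4.5161, ∠ ≈ 77.21°
pole (1 + j1101·0.02) = 1 + j22.02 → |·| ≈ 22.043, ∠ ≈ 87.40°
pole (1 + j1101·0.0125) = 1 + j13.7625 → |·| ≈ 13.799, ∠ ≈ 85.84°
|G| = 1250 · 27.543 · 4.5161 / (22.043 · 13.799) ≈ 511.17
Gain = 20 log₁₀(511.17) ≈ 54.17 dB
∠G = (87.92° + 77.21°) − (87.40° + 85.84°) = -8.11°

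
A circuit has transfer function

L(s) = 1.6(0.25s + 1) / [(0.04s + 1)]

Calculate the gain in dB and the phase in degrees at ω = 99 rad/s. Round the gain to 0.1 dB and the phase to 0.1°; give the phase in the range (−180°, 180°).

19.7 dB, 11.9°

At ω = 99 rad/s:
zero (1 + j99·0.25) = 1 + j24.75 → |·| ≈ 24.77, ∠ ≈ 87.69°
pole (1 + j99·0.04) = 1 + j3.96 → |·| ≈ 4.0843, ∠ ≈ 75.83°
|L| = 1.6 · 24.77 / (4.0843) ≈ 9.7035
Gain = 20 log₁₀(9.7035) ≈ 19.74 dB
∠L = (87.69°) − (75.83°) = 11.86°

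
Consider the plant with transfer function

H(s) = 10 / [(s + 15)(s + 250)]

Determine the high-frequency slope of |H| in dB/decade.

Each pole contributes −20 dB/decade at high frequency; each zero contributes +20 dB/decade.
Net: 0 zero(s) − 2 pole(s) → -40 dB/decade.

-40 dB/decade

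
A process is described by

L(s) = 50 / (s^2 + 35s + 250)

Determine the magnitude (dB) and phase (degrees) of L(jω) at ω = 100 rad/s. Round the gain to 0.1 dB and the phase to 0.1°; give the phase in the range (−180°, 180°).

-46.3 dB, -160.3°

Substitute s = j100:
Numerator: 50 = 50 + j0
Denominator: (j100)^2 + 35(j100) + 250 = -9750 + j3500
|N| = √(50² + 0²) ≈ 50, ∠N ≈ 0.00°
|D| = √(9750² + 3500²) ≈ 10359, ∠D ≈ 160.25°
|L| = 50 / 10359 ≈ 0.0048267
Gain = 20 log₁₀(0.0048267) ≈ -46.33 dB
∠L = 0.00° − 160.25° = -160.25°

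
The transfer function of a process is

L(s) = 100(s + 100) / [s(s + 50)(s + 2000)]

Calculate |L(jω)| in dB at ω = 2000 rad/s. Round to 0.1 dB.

-95.0 dB

At s = jω = j2000:
zero (s+100): 100 + j2000 → |·| = √(100²+2000²) = √4010000 ≈ 2002.5, ∠ = arctan(2000/100) ≈ 87.14°
pole (s+50): 50 + j2000 → |·| = √(50²+2000²) = √4002500 ≈ 2000.6, ∠ = arctan(2000/50) ≈ 88.57°
pole (s+2000): 2000 + j2000 → |·| = √(2000²+2000²) = √8000000 ≈ 2828.4, ∠ = arctan(2000/2000) ≈ 45.00°
pole at origin: |s| = 2000, ∠ = 90.00° (in denominator)
|L| = 100 · 2002.5 / 1.1317e+10 ≈ 1.7695e-05
Gain = 20 log₁₀(1.7695e-05) ≈ -95.04 dB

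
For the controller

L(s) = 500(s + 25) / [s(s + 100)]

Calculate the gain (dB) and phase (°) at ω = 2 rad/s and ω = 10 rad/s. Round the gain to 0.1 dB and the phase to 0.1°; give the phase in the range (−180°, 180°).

At s = jω = j2:
zero (s+25): 25 + j2 → |·| = √(25²+2²) = √629 ≈ 25.08, ∠ = arctan(2/25) ≈ 4.57°
pole (s+100): 100 + j2 → |·| = √(100²+2²) = √10004 ≈ 100.02, ∠ = arctan(2/100) ≈ 1.15°
pole at origin: |s| = 2, ∠ = 90.00° (in denominator)
|L| = 500 · 25.08 / 200.04 ≈ 62.687
Gain = 20 log₁₀(62.687) ≈ 35.94 dB
∠L = 4.57° − 91.15° = -86.58°

At s = jω = j10:
zero (s+25): 25 + j10 → |·| = √(25²+10²) = √725 ≈ 26.926, ∠ = arctan(10/25) ≈ 21.80°
pole (s+100): 100 + j10 → |·| = √(100²+10²) = √10100 ≈ 100.5, ∠ = arctan(10/100) ≈ 5.71°
pole at origin: |s| = 10, ∠ = 90.00° (in denominator)
|L| = 500 · 26.926 / 1005 ≈ 13.396
Gain = 20 log₁₀(13.396) ≈ 22.54 dB
∠L = 21.80° − 95.71° = -73.91°

ω = 2: 35.9 dB, -86.6°; ω = 10: 22.5 dB, -73.9°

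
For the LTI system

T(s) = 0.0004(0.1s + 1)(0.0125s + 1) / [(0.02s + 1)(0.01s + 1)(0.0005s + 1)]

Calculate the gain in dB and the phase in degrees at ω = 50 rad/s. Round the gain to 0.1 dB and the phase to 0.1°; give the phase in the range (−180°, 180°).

-56.4 dB, 37.7°

At ω = 50 rad/s:
zero (1 + j50·0.1) = 1 + j5 → |·| ≈ 5.099, ∠ ≈ 78.69°
zero (1 + j50·0.0125) = 1 + j0.625 → |·| ≈ 1.1792, ∠ ≈ 32.01°
pole (1 + j50·0.02) = 1 + j1 → |·| ≈ 1.4142, ∠ ≈ 45.00°
pole (1 + j50·0.01) = 1 + j0.5 → |·| ≈ 1.118, ∠ ≈ 26.57°
pole (1 + j50·0.0005) = 1 + j0.025 → |·| ≈ 1.0003, ∠ ≈ 1.43°
|T| = 0.0004 · 5.099 · 1.1792 / (1.4142 · 1.118 · 1.0003) ≈ 0.0015207
Gain = 20 log₁₀(0.0015207) ≈ -56.36 dB
∠T = (78.69° + 32.01°) − (45.00° + 26.57° + 1.43°) = 37.70°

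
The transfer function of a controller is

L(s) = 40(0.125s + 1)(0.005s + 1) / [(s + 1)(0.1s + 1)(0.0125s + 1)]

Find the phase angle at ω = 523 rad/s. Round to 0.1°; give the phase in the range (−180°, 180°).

-101.9°

At ω = 523 rad/s:
zero (1 + j523·0.125) = 1 + j65.375 → |·| ≈ 65.383, ∠ ≈ 89.12°
zero (1 + j523·0.005) = 1 + j2.615 → |·| ≈ 2.7997, ∠ ≈ 69.07°
pole (1 + j523·1) = 1 + j523 → |·| ≈ 523, ∠ ≈ 89.89°
pole (1 + j523·0.1) = 1 + j52.3 → |·| ≈ 52.31, ∠ ≈ 88.90°
pole (1 + j523·0.0125) = 1 + j6.5375 → |·| ≈ 6.6135, ∠ ≈ 81.30°
∠L = (89.12° + 69.07°) − (89.89° + 88.90° + 81.30°) = -101.90°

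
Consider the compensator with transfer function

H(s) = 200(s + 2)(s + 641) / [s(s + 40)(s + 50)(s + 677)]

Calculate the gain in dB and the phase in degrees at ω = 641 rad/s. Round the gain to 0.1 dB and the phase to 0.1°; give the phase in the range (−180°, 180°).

-66.5 dB, -170.6°

At s = jω = j641:
zero (s+2): 2 + j641 → |·| = √(2²+641²) = √410885 ≈ 641, ∠ = arctan(641/2) ≈ 89.82°
zero (s+641): 641 + j641 → |·| = √(641²+641²) = √821762 ≈ 906.51, ∠ = arctan(641/641) ≈ 45.00°
pole (s+40): 40 + j641 → |·| = √(40²+641²) = √412481 ≈ 642.25, ∠ = arctan(641/40) ≈ 86.43°
pole (s+50): 50 + j641 → |·| = √(50²+641²) = √413381 ≈ 642.95, ∠ = arctan(641/50) ≈ 85.54°
pole (s+677): 677 + j641 → |·| = √(677²+641²) = √869210 ≈ 932.31, ∠ = arctan(641/677) ≈ 43.44°
pole at origin: |s| = 641, ∠ = 90.00° (in denominator)
|H| = 200 · 5.8107e+05 / 2.4677e+11 ≈ 0.00047094
Gain = 20 log₁₀(0.00047094) ≈ -66.54 dB
∠H = 134.82° − 305.41° = -170.59°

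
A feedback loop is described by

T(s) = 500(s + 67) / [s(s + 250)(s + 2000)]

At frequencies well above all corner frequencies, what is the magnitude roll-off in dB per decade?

-40 dB/decade

Each pole contributes −20 dB/decade at high frequency; each zero contributes +20 dB/decade.
Net: 1 zero(s) − 3 pole(s) → -40 dB/decade.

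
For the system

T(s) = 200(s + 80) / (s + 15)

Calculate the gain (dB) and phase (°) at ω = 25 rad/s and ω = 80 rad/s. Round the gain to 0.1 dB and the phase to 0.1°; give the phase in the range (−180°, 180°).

ω = 25: 55.2 dB, -41.7°; ω = 80: 48.9 dB, -34.4°

At s = jω = j25:
zero (s+80): 80 + j25 → |·| = √(80²+25²) = √7025 ≈ 83.815, ∠ = arctan(25/80) ≈ 17.35°
pole (s+15): 15 + j25 → |·| = √(15²+25²) = √850 ≈ 29.155, ∠ = arctan(25/15) ≈ 59.04°
|T| = 200 · 83.815 / 29.155 ≈ 574.96
Gain = 20 log₁₀(574.96) ≈ 55.19 dB
∠T = 17.35° − 59.04° = -41.69°

At s = jω = j80:
zero (s+80): 80 + j80 → |·| = √(80²+80²) = √12800 ≈ 113.14, ∠ = arctan(80/80) ≈ 45.00°
pole (s+15): 15 + j80 → |·| = √(15²+80²) = √6625 ≈ 81.394, ∠ = arctan(80/15) ≈ 79.38°
|T| = 200 · 113.14 / 81.394 ≈ 278.01
Gain = 20 log₁₀(278.01) ≈ 48.88 dB
∠T = 45.00° − 79.38° = -34.38°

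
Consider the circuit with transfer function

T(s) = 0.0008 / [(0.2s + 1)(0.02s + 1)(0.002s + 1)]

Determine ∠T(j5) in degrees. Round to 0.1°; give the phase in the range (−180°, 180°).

-51.3°

At ω = 5 rad/s:
pole (1 + j5·0.2) = 1 + j1 → |·| ≈ 1.4142, ∠ ≈ 45.00°
pole (1 + j5·0.02) = 1 + j0.1 → |·| ≈ 1.005, ∠ ≈ 5.71°
pole (1 + j5·0.002) = 1 + j0.01 → |·| ≈ 1, ∠ ≈ 0.57°
∠T = (0°) − (45.00° + 5.71° + 0.57°) = -51.28°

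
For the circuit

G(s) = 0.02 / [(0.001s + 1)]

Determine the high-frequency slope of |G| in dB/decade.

-20 dB/decade

Each pole contributes −20 dB/decade at high frequency; each zero contributes +20 dB/decade.
Net: 0 zero(s) − 1 pole(s) → -20 dB/decade.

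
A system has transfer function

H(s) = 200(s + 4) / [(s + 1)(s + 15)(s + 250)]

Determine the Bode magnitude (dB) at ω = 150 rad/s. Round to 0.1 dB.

At s = jω = j150:
zero (s+4): 4 + j150 → |·| = √(4²+150²) = √22516 ≈ 150.05, ∠ = arctan(150/4) ≈ 88.47°
pole (s+1): 1 + j150 → |·| = √(1²+150²) = √22501 ≈ 150, ∠ = arctan(150/1) ≈ 89.62°
pole (s+15): 15 + j150 → |·| = √(15²+150²) = √22725 ≈ 150.75, ∠ = arctan(150/15) ≈ 84.29°
pole (s+250): 250 + j150 → |·| = √(250²+150²) = √85000 ≈ 291.55, ∠ = arctan(150/250) ≈ 30.96°
|H| = 200 · 150.05 / 6.5927e+06 ≈ 0.004552
Gain = 20 log₁₀(0.004552) ≈ -46.84 dB

-46.8 dB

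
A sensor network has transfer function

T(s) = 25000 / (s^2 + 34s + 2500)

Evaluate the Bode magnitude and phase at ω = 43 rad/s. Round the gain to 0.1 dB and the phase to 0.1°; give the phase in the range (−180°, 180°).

23.9 dB, -66.0°

At s = jω = j43:
quadratic: (j43)² + 34·j43 + 2500 = 651 + j1462 → |·| ≈ 1600.4, ∠ ≈ 66.00°
|T| = 25000 / 1600.4 ≈ 15.621
Gain = 20 log₁₀(15.621) ≈ 23.87 dB
∠T = 0.00° − 66.00° = -66.00°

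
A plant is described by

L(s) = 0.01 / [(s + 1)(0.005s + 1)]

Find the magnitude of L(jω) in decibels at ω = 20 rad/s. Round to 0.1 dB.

At ω = 20 rad/s:
pole (1 + j20·1) = 1 + j20 → |·| ≈ 20.025, ∠ ≈ 87.14°
pole (1 + j20·0.005) = 1 + j0.1 → |·| ≈ 1.005, ∠ ≈ 5.71°
|L| = 0.01 · 1 / (20.025 · 1.005) ≈ 0.00049689
Gain = 20 log₁₀(0.00049689) ≈ -66.07 dB

-66.1 dB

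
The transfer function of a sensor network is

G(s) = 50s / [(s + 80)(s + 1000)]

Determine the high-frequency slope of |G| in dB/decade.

Each pole contributes −20 dB/decade at high frequency; each zero contributes +20 dB/decade.
Net: 1 zero(s) − 2 pole(s) → -20 dB/decade.

-20 dB/decade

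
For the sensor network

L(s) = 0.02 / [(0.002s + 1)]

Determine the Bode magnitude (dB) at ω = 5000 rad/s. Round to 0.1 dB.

-54.0 dB

At ω = 5000 rad/s:
pole (1 + j5000·0.002) = 1 + j10 → |·| ≈ 10.05, ∠ ≈ 84.29°
|L| = 0.02 · 1 / (10.05) ≈ 0.00199
Gain = 20 log₁₀(0.00199) ≈ -54.02 dB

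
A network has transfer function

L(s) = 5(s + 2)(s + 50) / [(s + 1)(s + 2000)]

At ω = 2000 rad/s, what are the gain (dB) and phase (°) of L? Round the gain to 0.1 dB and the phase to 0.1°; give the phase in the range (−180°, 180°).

11.0 dB, 43.5°

At s = jω = j2000:
zero (s+2): 2 + j2000 → |·| = √(2²+2000²) = √4000004 ≈ 2000, ∠ = arctan(2000/2) ≈ 89.94°
zero (s+50): 50 + j2000 → |·| = √(50²+2000²) = √4002500 ≈ 2000.6, ∠ = arctan(2000/50) ≈ 88.57°
pole (s+1): 1 + j2000 → |·| = √(1²+2000²) = √4000001 ≈ 2000, ∠ = arctan(2000/1) ≈ 89.97°
pole (s+2000): 2000 + j2000 → |·| = √(2000²+2000²) = √8000000 ≈ 2828.4, ∠ = arctan(2000/2000) ≈ 45.00°
|L| = 5 · 4.0012e+06 / 5.6568e+06 ≈ 3.5366
Gain = 20 log₁₀(3.5366) ≈ 10.97 dB
∠L = 178.51° − 134.97° = 43.54°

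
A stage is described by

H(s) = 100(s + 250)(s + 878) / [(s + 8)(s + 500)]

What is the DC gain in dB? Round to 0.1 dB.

74.8 dB

H(0) = 100·250·878 / (8·500) = 5487.5
20 log₁₀(5487.5) ≈ 74.79 dB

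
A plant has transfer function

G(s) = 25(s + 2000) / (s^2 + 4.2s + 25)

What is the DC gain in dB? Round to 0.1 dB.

G(0) = 25·2000 / 25 = 2000
20 log₁₀(2000) ≈ 66.02 dB

66.0 dB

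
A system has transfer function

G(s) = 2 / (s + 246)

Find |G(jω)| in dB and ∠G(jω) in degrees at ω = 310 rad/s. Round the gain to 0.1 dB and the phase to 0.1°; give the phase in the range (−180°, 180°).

-45.9 dB, -51.6°

At s = jω = j310:
pole (s+246): 246 + j310 → |·| = √(246²+310²) = √156616 ≈ 395.75, ∠ = arctan(310/246) ≈ 51.57°
|G| = 2 / 395.75 ≈ 0.0050537
Gain = 20 log₁₀(0.0050537) ≈ -45.93 dB
∠G = 0.00° − 51.57° = -51.57°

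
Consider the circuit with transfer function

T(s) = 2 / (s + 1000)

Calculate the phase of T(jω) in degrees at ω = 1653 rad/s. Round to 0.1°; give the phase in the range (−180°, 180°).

-58.8°

At s = jω = j1653:
pole (s+1000): 1000 + j1653 → |·| = √(1000²+1653²) = √3732409 ≈ 1931.9, ∠ = arctan(1653/1000) ≈ 58.83°
∠T = 0.00° − 58.83° = -58.83°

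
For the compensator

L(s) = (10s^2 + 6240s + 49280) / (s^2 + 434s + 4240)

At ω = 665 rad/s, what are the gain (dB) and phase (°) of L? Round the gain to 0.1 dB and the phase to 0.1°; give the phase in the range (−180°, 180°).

Substitute s = j665:
Numerator: 10(j665)^2 + 6240(j665) + 49280 = -4372970 + j4149600
Denominator: (j665)^2 + 434(j665) + 4240 = -437985 + j288610
|N| = √(4372970² + 4149600²) ≈ 6.0284e+06, ∠N ≈ 136.50°
|D| = √(437985² + 288610²) ≈ 5.2453e+05, ∠D ≈ 146.62°
|L| = 6.0284e+06 / 5.2453e+05 ≈ 11.493
Gain = 20 log₁₀(11.493) ≈ 21.21 dB
∠L = 136.50° − 146.62° = -10.12°

21.2 dB, -10.1°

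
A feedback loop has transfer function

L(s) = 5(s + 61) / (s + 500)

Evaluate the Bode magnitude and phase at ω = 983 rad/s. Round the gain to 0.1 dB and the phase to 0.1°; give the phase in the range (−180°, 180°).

13.0 dB, 23.4°

At s = jω = j983:
zero (s+61): 61 + j983 → |·| = √(61²+983²) = √970010 ≈ 984.89, ∠ = arctan(983/61) ≈ 86.45°
pole (s+500): 500 + j983 → |·| = √(500²+983²) = √1216289 ≈ 1102.9, ∠ = arctan(983/500) ≈ 63.04°
|L| = 5 · 984.89 / 1102.9 ≈ 4.465
Gain = 20 log₁₀(4.465) ≈ 13.00 dB
∠L = 86.45° − 63.04° = 23.41°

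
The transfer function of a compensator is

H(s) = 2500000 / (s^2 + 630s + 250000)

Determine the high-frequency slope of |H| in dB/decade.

-40 dB/decade

Each pole contributes −20 dB/decade at high frequency; each zero contributes +20 dB/decade.
Net: 0 zero(s) − 2 pole(s) → -40 dB/decade.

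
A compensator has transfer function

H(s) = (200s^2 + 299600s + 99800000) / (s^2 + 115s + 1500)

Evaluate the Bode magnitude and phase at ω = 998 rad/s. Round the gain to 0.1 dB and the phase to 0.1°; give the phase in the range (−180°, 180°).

50.0 dB, -65.0°

Substitute s = j998:
Numerator: 200(j998)^2 + 299600(j998) + 99800000 = -99400800 + j299000800
Denominator: (j998)^2 + 115(j998) + 1500 = -994504 + j114770
|N| = √(99400800² + 299000800²) ≈ 3.1509e+08, ∠N ≈ 108.39°
|D| = √(994504² + 114770²) ≈ 1.0011e+06, ∠D ≈ 173.42°
|H| = 3.1509e+08 / 1.0011e+06 ≈ 314.74
Gain = 20 log₁₀(314.74) ≈ 49.96 dB
∠H = 108.39° − 173.42° = -65.03°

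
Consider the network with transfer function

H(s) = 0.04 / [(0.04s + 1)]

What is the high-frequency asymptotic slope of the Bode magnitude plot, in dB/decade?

-20 dB/decade

Each pole contributes −20 dB/decade at high frequency; each zero contributes +20 dB/decade.
Net: 0 zero(s) − 1 pole(s) → -20 dB/decade.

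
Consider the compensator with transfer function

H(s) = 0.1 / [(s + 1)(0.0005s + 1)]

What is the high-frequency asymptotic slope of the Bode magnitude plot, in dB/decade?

-40 dB/decade

Each pole contributes −20 dB/decade at high frequency; each zero contributes +20 dB/decade.
Net: 0 zero(s) − 2 pole(s) → -40 dB/decade.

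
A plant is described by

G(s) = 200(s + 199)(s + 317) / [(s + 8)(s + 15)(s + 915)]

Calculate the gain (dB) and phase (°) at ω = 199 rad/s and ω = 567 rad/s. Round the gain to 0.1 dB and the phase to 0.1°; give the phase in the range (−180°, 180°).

ω = 199: -4.9 dB, -108.5°; ω = 567: -12.9 dB, -78.0°

At s = jω = j199:
zero (s+199): 199 + j199 → |·| = √(199²+199²) = √79202 ≈ 281.43, ∠ = arctan(199/199) ≈ 45.00°
zero (s+317): 317 + j199 → |·| = √(317²+199²) = √140090 ≈ 374.29, ∠ = arctan(199/317) ≈ 32.12°
pole (s+8): 8 + j199 → |·| = √(8²+199²) = √39665 ≈ 199.16, ∠ = arctan(199/8) ≈ 87.70°
pole (s+15): 15 + j199 → |·| = √(15²+199²) = √39826 ≈ 199.56, ∠ = arctan(199/15) ≈ 85.69°
pole (s+915): 915 + j199 → |·| = √(915²+199²) = √876826 ≈ 936.39, ∠ = arctan(199/915) ≈ 12.27°
|G| = 200 · 1.0534e+05 / 3.7216e+07 ≈ 0.5661
Gain = 20 log₁₀(0.5661) ≈ -4.94 dB
∠G = 77.12° − 185.66° = -108.54°

At s = jω = j567:
zero (s+199): 199 + j567 → |·| = √(199²+567²) = √361090 ≈ 600.91, ∠ = arctan(567/199) ≈ 70.66°
zero (s+317): 317 + j567 → |·| = √(317²+567²) = √421978 ≈ 649.6, ∠ = arctan(567/317) ≈ 60.79°
pole (s+8): 8 + j567 → |·| = √(8²+567²) = √321553 ≈ 567.06, ∠ = arctan(567/8) ≈ 89.19°
pole (s+15): 15 + j567 → |·| = √(15²+567²) = √321714 ≈ 567.2, ∠ = arctan(567/15) ≈ 88.48°
pole (s+915): 915 + j567 → |·| = √(915²+567²) = √1158714 ≈ 1076.4, ∠ = arctan(567/915) ≈ 31.79°
|G| = 200 · 3.9035e+05 / 3.4621e+08 ≈ 0.2255
Gain = 20 log₁₀(0.2255) ≈ -12.94 dB
∠G = 131.45° − 209.46° = -78.01°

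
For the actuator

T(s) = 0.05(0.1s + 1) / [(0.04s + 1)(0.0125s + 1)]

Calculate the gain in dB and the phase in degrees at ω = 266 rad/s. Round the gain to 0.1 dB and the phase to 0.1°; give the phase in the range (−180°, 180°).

-28.9 dB, -70.0°

At ω = 266 rad/s:
zero (1 + j266·0.1) = 1 + j26.6 → |·| ≈ 26.619, ∠ ≈ 87.85°
pole (1 + j266·0.04) = 1 + j10.64 → |·| ≈ 10.687, ∠ ≈ 84.63°
pole (1 + j266·0.0125) = 1 + j3.325 → |·| ≈ 3.4721, ∠ ≈ 73.26°
|T| = 0.05 · 26.619 / (10.687 · 3.4721) ≈ 0.035869
Gain = 20 log₁₀(0.035869) ≈ -28.91 dB
∠T = (87.85°) − (84.63° + 73.26°) = -70.04°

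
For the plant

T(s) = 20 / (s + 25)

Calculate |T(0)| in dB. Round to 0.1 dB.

-1.9 dB

T(0) = 20 / (25) = 0.8
20 log₁₀(0.8) ≈ -1.94 dB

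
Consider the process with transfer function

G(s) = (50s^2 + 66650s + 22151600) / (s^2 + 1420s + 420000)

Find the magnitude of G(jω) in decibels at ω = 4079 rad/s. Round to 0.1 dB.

33.9 dB

Substitute s = j4079:
Numerator: 50(j4079)^2 + 66650(j4079) + 22151600 = -809760450 + j271865350
Denominator: (j4079)^2 + 1420(j4079) + 420000 = -16218241 + j5792180
|N| = √(809760450² + 271865350²) ≈ 8.5418e+08, ∠N ≈ 161.44°
|D| = √(16218241² + 5792180²) ≈ 1.7222e+07, ∠D ≈ 160.35°
|G| = 8.5418e+08 / 1.7222e+07 ≈ 49.598
Gain = 20 log₁₀(49.598) ≈ 33.91 dB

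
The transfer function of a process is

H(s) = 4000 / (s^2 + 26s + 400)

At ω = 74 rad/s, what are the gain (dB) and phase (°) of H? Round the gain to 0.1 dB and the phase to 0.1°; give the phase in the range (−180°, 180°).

-2.7 dB, -159.2°

At s = jω = j74:
quadratic: (j74)² + 26·j74 + 400 = -5076 + j1924 → |·| ≈ 5428.4, ∠ ≈ 159.24°
|H| = 4000 / 5428.4 ≈ 0.73687
Gain = 20 log₁₀(0.73687) ≈ -2.65 dB
∠H = 0.00° − 159.24° = -159.24°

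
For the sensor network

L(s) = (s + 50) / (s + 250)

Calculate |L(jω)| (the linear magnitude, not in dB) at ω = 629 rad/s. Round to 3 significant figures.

Substitute s = j629:
Numerator: (j629) + 50 = 50 + j629
Denominator: (j629) + 250 = 250 + j629
|N| = √(50² + 629²) ≈ 630.98, ∠N ≈ 85.46°
|D| = √(250² + 629²) ≈ 676.86, ∠D ≈ 68.32°
|L| = 630.98 / 676.86 ≈ 0.93222

0.932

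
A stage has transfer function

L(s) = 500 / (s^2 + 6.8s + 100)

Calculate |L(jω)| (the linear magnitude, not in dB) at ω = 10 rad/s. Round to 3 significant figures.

At s = jω = j10:
quadratic: (j10)² + 6.8·j10 + 100 = 0 + j68 → |·| ≈ 68, ∠ ≈ 90.00°
|L| = 500 / 68 ≈ 7.3529

7.35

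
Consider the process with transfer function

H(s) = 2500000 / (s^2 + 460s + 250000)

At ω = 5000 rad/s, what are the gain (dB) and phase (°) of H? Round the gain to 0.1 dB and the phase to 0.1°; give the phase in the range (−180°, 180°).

-20.0 dB, -174.7°

At s = jω = j5000:
quadratic: (j5000)² + 460·j5000 + 250000 = -24750000 + j2300000 → |·| ≈ 2.4857e+07, ∠ ≈ 174.69°
|H| = 2500000 / 2.4857e+07 ≈ 0.10058
Gain = 20 log₁₀(0.10058) ≈ -19.95 dB
∠H = 0.00° − 174.69° = -174.69°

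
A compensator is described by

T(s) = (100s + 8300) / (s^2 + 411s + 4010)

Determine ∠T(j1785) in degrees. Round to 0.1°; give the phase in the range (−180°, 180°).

Substitute s = j1785:
Numerator: 100(j1785) + 8300 = 8300 + j178500
Denominator: (j1785)^2 + 411(j1785) + 4010 = -3182215 + j733635
|N| = √(8300² + 178500²) ≈ 1.7869e+05, ∠N ≈ 87.34°
|D| = √(3182215² + 733635²) ≈ 3.2657e+06, ∠D ≈ 167.02°
∠T = 87.34° − 167.02° = -79.68°

-79.7°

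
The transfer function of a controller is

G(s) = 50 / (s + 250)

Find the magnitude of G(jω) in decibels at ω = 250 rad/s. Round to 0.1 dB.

At s = jω = j250:
pole (s+250): 250 + j250 → |·| = √(250²+250²) = √125000 ≈ 353.55, ∠ = arctan(250/250) ≈ 45.00°
|G| = 50 / 353.55 ≈ 0.14142
Gain = 20 log₁₀(0.14142) ≈ -16.99 dB

-17.0 dB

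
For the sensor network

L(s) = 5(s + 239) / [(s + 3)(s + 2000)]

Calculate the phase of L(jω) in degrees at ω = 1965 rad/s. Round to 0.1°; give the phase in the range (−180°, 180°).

At s = jω = j1965:
zero (s+239): 239 + j1965 → |·| = √(239²+1965²) = √3918346 ≈ 1979.5, ∠ = arctan(1965/239) ≈ 83.07°
pole (s+3): 3 + j1965 → |·| = √(3²+1965²) = √3861234 ≈ 1965, ∠ = arctan(1965/3) ≈ 89.91°
pole (s+2000): 2000 + j1965 → |·| = √(2000²+1965²) = √7861225 ≈ 2803.8, ∠ = arctan(1965/2000) ≈ 44.49°
∠L = 83.07° − 134.40° = -51.33°

-51.3°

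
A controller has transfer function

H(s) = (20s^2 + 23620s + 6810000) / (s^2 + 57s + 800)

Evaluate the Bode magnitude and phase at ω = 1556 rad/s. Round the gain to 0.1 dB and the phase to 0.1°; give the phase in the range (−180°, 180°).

Substitute s = j1556:
Numerator: 20(j1556)^2 + 23620(j1556) + 6810000 = -41612720 + j36752720
Denominator: (j1556)^2 + 57(j1556) + 800 = -2420336 + j88692
|N| = √(41612720² + 36752720²) ≈ 5.5519e+07, ∠N ≈ 138.55°
|D| = √(2420336² + 88692²) ≈ 2.422e+06, ∠D ≈ 177.90°
|H| = 5.5519e+07 / 2.422e+06 ≈ 22.923
Gain = 20 log₁₀(22.923) ≈ 27.21 dB
∠H = 138.55° − 177.90° = -39.35°

27.2 dB, -39.4°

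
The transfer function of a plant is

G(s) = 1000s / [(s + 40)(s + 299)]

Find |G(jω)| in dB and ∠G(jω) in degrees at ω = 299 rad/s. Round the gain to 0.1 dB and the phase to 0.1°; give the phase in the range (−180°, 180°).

At s = jω = j299:
zero at origin: s = j299 → |·| = 299, ∠ = 90.00°
pole (s+40): 40 + j299 → |·| = √(40²+299²) = √91001 ≈ 301.66, ∠ = arctan(299/40) ≈ 82.38°
pole (s+299): 299 + j299 → |·| = √(299²+299²) = √178802 ≈ 422.85, ∠ = arctan(299/299) ≈ 45.00°
|G| = 1000 · 299 / 1.2756e+05 ≈ 2.344
Gain = 20 log₁₀(2.344) ≈ 7.40 dB
∠G = 90.00° − 127.38° = -37.38°

7.4 dB, -37.4°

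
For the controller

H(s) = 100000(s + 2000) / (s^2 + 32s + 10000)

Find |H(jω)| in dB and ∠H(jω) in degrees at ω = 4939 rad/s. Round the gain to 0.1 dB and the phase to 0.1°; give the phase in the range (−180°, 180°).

26.8 dB, -111.7°

At s = jω = j4939:
zero (s+2000): 2000 + j4939 → |·| = √(2000²+4939²) = √28393721 ≈ 5328.6, ∠ = arctan(4939/2000) ≈ 67.95°
quadratic: (j4939)² + 32·j4939 + 10000 = -24383721 + j158048 → |·| ≈ 2.4384e+07, ∠ ≈ 179.63°
|H| = 100000 · 5328.6 / 2.4384e+07 ≈ 21.853
Gain = 20 log₁₀(21.853) ≈ 26.79 dB
∠H = 67.95° − 179.63° = -111.68°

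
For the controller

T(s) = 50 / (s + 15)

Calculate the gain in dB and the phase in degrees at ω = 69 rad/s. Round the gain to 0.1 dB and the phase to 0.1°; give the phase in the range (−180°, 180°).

-3.0 dB, -77.7°

Substitute s = j69:
Numerator: 50 = 50 + j0
Denominator: (j69) + 15 = 15 + j69
|N| = √(50² + 0²) ≈ 50, ∠N ≈ 0.00°
|D| = √(15² + 69²) ≈ 70.612, ∠D ≈ 77.74°
|T| = 50 / 70.612 ≈ 0.70809
Gain = 20 log₁₀(0.70809) ≈ -3.00 dB
∠T = 0.00° − 77.74° = -77.74°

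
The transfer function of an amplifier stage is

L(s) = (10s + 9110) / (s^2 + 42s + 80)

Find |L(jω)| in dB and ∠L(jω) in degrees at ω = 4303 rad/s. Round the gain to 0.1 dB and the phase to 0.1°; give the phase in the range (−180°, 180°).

-52.5 dB, -101.4°

Substitute s = j4303:
Numerator: 10(j4303) + 9110 = 9110 + j43030
Denominator: (j4303)^2 + 42(j4303) + 80 = -18515729 + j180726
|N| = √(9110² + 43030²) ≈ 43984, ∠N ≈ 78.05°
|D| = √(18515729² + 180726²) ≈ 1.8517e+07, ∠D ≈ 179.44°
|L| = 43984 / 1.8517e+07 ≈ 0.0023753
Gain = 20 log₁₀(0.0023753) ≈ -52.49 dB
∠L = 78.05° − 179.44° = -101.39°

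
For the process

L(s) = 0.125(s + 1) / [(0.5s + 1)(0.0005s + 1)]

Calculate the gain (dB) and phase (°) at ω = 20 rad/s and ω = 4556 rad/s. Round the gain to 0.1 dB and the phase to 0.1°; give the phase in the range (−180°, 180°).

At ω = 20 rad/s:
zero (1 + j20·1) = 1 + j20 → |·| ≈ 20.025, ∠ ≈ 87.14°
pole (1 + j20·0.5) = 1 + j10 → |·| ≈ 10.05, ∠ ≈ 84.29°
pole (1 + j20·0.0005) = 1 + j0.01 → |·| ≈ 1, ∠ ≈ 0.57°
|L| = 0.125 · 20.025 / (10.05 · 1) ≈ 0.24907
Gain = 20 log₁₀(0.24907) ≈ -12.07 dB
∠L = (87.14°) − (84.29° + 0.57°) = 2.28°

At ω = 4556 rad/s:
zero (1 + j4556·1) = 1 + j4556 → |·| ≈ 4556, ∠ ≈ 89.99°
pole (1 + j4556·0.5) = 1 + j2278 → |·| ≈ 2278, ∠ ≈ 89.97°
pole (1 + j4556·0.0005) = 1 + j2.278 → |·| ≈ 2.4878, ∠ ≈ 66.30°
|L| = 0.125 · 4556 / (2278 · 2.4878) ≈ 0.10049
Gain = 20 log₁₀(0.10049) ≈ -19.96 dB
∠L = (89.99°) − (89.97° + 66.30°) = -66.28°

ω = 20: -12.1 dB, 2.3°; ω = 4556: -20.0 dB, -66.3°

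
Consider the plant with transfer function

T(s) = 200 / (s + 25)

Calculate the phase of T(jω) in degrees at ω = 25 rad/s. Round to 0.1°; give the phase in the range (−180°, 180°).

-45.0°

At s = jω = j25:
pole (s+25): 25 + j25 → |·| = √(25²+25²) = √1250 ≈ 35.355, ∠ = arctan(25/25) ≈ 45.00°
∠T = 0.00° − 45.00° = -45.00°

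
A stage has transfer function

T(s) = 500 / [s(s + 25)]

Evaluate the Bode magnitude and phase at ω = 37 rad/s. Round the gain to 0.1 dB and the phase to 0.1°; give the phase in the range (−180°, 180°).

At s = jω = j37:
pole (s+25): 25 + j37 → |·| = √(25²+37²) = √1994 ≈ 44.654, ∠ = arctan(37/25) ≈ 55.95°
pole at origin: |s| = 37, ∠ = 90.00° (in denominator)
|T| = 500 / 1652.2 ≈ 0.30263
Gain = 20 log₁₀(0.30263) ≈ -10.38 dB
∠T = 0.00° − 145.95° = -145.95°

-10.4 dB, -146.0°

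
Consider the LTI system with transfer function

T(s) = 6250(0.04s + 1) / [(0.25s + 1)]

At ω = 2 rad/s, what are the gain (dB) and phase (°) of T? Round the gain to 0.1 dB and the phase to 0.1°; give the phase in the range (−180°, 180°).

At ω = 2 rad/s:
zero (1 + j2·0.04) = 1 + j0.08 → |·| ≈ 1.0032, ∠ ≈ 4.57°
pole (1 + j2·0.25) = 1 + j0.5 → |·| ≈ 1.118, ∠ ≈ 26.57°
|T| = 6250 · 1.0032 / (1.118) ≈ 5608.2
Gain = 20 log₁₀(5608.2) ≈ 74.98 dB
∠T = (4.57°) − (26.57°) = -22.00°

75.0 dB, -22.0°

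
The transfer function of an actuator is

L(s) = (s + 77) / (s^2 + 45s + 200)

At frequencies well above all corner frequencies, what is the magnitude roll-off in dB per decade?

-20 dB/decade

Each pole contributes −20 dB/decade at high frequency; each zero contributes +20 dB/decade.
Net: 1 zero(s) − 2 pole(s) → -20 dB/decade.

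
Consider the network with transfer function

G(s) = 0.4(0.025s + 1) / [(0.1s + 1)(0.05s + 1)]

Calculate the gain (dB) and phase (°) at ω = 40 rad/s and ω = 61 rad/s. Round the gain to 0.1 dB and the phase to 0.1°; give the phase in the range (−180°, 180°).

ω = 40: -24.2 dB, -94.4°; ω = 61: -28.7 dB, -95.8°

At ω = 40 rad/s:
zero (1 + j40·0.025) = 1 + j1 → |·| ≈ 1.4142, ∠ ≈ 45.00°
pole (1 + j40·0.1) = 1 + j4 → |·| ≈ 4.1231, ∠ ≈ 75.96°
pole (1 + j40·0.05) = 1 + j2 → |·| ≈ 2.2361, ∠ ≈ 63.43°
|G| = 0.4 · 1.4142 / (4.1231 · 2.2361) ≈ 0.061356
Gain = 20 log₁₀(0.061356) ≈ -24.24 dB
∠G = (45.00°) − (75.96° + 63.43°) = -94.39°

At ω = 61 rad/s:
zero (1 + j61·0.025) = 1 + j1.525 → |·| ≈ 1.8236, ∠ ≈ 56.75°
pole (1 + j61·0.1) = 1 + j6.1 → |·| ≈ 6.1814, ∠ ≈ 80.69°
pole (1 + j61·0.05) = 1 + j3.05 → |·| ≈ 3.2098, ∠ ≈ 71.85°
|G| = 0.4 · 1.8236 / (6.1814 · 3.2098) ≈ 0.036764
Gain = 20 log₁₀(0.036764) ≈ -28.69 dB
∠G = (56.75°) − (80.69° + 71.85°) = -95.79°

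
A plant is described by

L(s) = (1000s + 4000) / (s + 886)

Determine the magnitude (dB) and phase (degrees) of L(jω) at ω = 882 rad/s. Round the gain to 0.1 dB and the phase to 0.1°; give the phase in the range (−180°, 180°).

Substitute s = j882:
Numerator: 1000(j882) + 4000 = 4000 + j882000
Denominator: (j882) + 886 = 886 + j882
|N| = √(4000² + 882000²) ≈ 8.8201e+05, ∠N ≈ 89.74°
|D| = √(886² + 882²) ≈ 1250.2, ∠D ≈ 44.87°
|L| = 8.8201e+05 / 1250.2 ≈ 705.5
Gain = 20 log₁₀(705.5) ≈ 56.97 dB
∠L = 89.74° − 44.87° = 44.87°

57.0 dB, 44.9°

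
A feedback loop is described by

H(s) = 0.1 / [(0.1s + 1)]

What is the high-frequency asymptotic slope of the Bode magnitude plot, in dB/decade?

-20 dB/decade

Each pole contributes −20 dB/decade at high frequency; each zero contributes +20 dB/decade.
Net: 0 zero(s) − 1 pole(s) → -20 dB/decade.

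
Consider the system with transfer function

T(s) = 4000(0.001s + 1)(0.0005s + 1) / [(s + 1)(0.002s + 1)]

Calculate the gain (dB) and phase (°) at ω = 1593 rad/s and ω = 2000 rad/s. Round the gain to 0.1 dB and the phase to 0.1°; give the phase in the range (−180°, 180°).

ω = 1593: 5.1 dB, -66.1°; ω = 2000: 3.7 dB, -57.5°

At ω = 1593 rad/s:
zero (1 + j1593·0.001) = 1 + j1.593 → |·| ≈ 1.8809, ∠ ≈ 57.88°
zero (1 + j1593·0.0005) = 1 + j0.7965 → |·| ≈ 1.2784, ∠ ≈ 38.54°
pole (1 + j1593·1) = 1 + j1593 → |·| ≈ 1593, ∠ ≈ 89.96°
pole (1 + j1593·0.002) = 1 + j3.186 → |·| ≈ 3.3393, ∠ ≈ 72.57°
|T| = 4000 · 1.8809 · 1.2784 / (1593 · 3.3393) ≈ 1.8081
Gain = 20 log₁₀(1.8081) ≈ 5.14 dB
∠T = (57.88° + 38.54°) − (89.96° + 72.57°) = -66.11°

At ω = 2000 rad/s:
zero (1 + j2000·0.001) = 1 + j2 → |·| ≈ 2.2361, ∠ ≈ 63.43°
zero (1 + j2000·0.0005) = 1 + j1 → |·| ≈ 1.4142, ∠ ≈ 45.00°
pole (1 + j2000·1) = 1 + j2000 → |·| ≈ 2000, ∠ ≈ 89.97°
pole (1 + j2000·0.002) = 1 + j4 → |·| ≈ 4.1231, ∠ ≈ 75.96°
|T| = 4000 · 2.2361 · 1.4142 / (2000 · 4.1231) ≈ 1.5339
Gain = 20 log₁₀(1.5339) ≈ 3.72 dB
∠T = (63.43° + 45.00°) − (89.97° + 75.96°) = -57.50°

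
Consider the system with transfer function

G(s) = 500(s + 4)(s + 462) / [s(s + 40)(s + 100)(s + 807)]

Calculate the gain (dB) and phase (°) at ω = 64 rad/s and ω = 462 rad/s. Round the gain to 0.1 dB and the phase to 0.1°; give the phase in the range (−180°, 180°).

ω = 64: -29.8 dB, -90.8°; ω = 462: -55.9 dB, -148.1°

At s = jω = j64:
zero (s+4): 4 + j64 → |·| = √(4²+64²) = √4112 ≈ 64.125, ∠ = arctan(64/4) ≈ 86.42°
zero (s+462): 462 + j64 → |·| = √(462²+64²) = √217540 ≈ 466.41, ∠ = arctan(64/462) ≈ 7.89°
pole (s+40): 40 + j64 → |·| = √(40²+64²) = √5696 ≈ 75.472, ∠ = arctan(64/40) ≈ 57.99°
pole (s+100): 100 + j64 → |·| = √(100²+64²) = √14096 ≈ 118.73, ∠ = arctan(64/100) ≈ 32.62°
pole (s+807): 807 + j64 → |·| = √(807²+64²) = √655345 ≈ 809.53, ∠ = arctan(64/807) ≈ 4.53°
pole at origin: |s| = 64, ∠ = 90.00° (in denominator)
|G| = 500 · 29909 / 4.6426e+08 ≈ 0.032211
Gain = 20 log₁₀(0.032211) ≈ -29.84 dB
∠G = 94.31° − 185.14° = -90.83°

At s = jω = j462:
zero (s+4): 4 + j462 → |·| = √(4²+462²) = √213460 ≈ 462.02, ∠ = arctan(462/4) ≈ 89.50°
zero (s+462): 462 + j462 → |·| = √(462²+462²) = √426888 ≈ 653.37, ∠ = arctan(462/462) ≈ 45.00°
pole (s+40): 40 + j462 → |·| = √(40²+462²) = √215044 ≈ 463.73, ∠ = arctan(462/40) ≈ 85.05°
pole (s+100): 100 + j462 → |·| = √(100²+462²) = √223444 ≈ 472.7, ∠ = arctan(462/100) ≈ 77.79°
pole (s+807): 807 + j462 → |·| = √(807²+462²) = √864693 ≈ 929.89, ∠ = arctan(462/807) ≈ 29.79°
pole at origin: |s| = 462, ∠ = 90.00° (in denominator)
|G| = 500 · 3.0187e+05 / 9.4173e+10 ≈ 0.0016027
Gain = 20 log₁₀(0.0016027) ≈ -55.90 dB
∠G = 134.50° − 282.63° = -148.13°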